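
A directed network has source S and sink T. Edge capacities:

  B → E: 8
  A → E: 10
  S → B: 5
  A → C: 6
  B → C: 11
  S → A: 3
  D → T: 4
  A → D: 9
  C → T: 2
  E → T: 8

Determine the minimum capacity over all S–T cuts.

Augment S→A→C→T: bottleneck 2, flow now 2.
Augment S→A→D→T: bottleneck 1, flow now 3.
Augment S→B→E→T: bottleneck 5, flow now 8.
No augmenting path remains; maximum flow = 8.
By max-flow min-cut, the minimum cut capacity equals the max flow.
In the residual graph, reachable from S: {S}.
Min-cut edges: S→A (3), S→B (5); capacity 3 + 5 = 8.

8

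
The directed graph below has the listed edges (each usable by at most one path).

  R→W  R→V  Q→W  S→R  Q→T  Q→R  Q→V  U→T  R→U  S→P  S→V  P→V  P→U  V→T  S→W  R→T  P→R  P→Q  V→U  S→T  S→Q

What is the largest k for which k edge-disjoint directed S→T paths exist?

Assign every edge capacity 1; by Menger, the answer equals the max flow.
Path S→T (+1); total 1.
Path S→Q→T (+1); total 2.
Path S→R→T (+1); total 3.
Path S→V→T (+1); total 4.
Path S→P→U→T (+1); total 5.
No residual S→T path; max flow = 5.
Certifying cut of size 5: {S→P, S→Q, S→R, S→T, S→V}.

5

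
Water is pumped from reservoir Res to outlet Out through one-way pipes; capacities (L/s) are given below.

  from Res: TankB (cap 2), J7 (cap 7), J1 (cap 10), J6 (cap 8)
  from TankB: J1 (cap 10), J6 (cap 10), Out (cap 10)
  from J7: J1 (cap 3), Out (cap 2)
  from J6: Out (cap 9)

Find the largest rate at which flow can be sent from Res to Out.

Augment Res→TankB→Out: bottleneck 2, flow now 2.
Augment Res→J7→Out: bottleneck 2, flow now 4.
Augment Res→J6→Out: bottleneck 8, flow now 12.
No augmenting path remains; maximum flow = 12.
In the residual graph, reachable from Res: {Res, J7, J1}.
Min-cut edges: Res→TankB (2), Res→J6 (8), J7→Out (2); capacity 2 + 8 + 2 = 12.
This cut is saturated, so no flow can exceed 12.

12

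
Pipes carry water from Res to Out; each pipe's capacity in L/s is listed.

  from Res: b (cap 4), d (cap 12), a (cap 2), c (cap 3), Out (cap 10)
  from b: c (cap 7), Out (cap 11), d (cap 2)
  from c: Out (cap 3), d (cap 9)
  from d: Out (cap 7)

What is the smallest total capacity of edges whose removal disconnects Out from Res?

24

Augment Res→Out: bottleneck 10, flow now 10.
Augment Res→b→Out: bottleneck 4, flow now 14.
Augment Res→c→Out: bottleneck 3, flow now 17.
Augment Res→d→Out: bottleneck 7, flow now 24.
No augmenting path remains; maximum flow = 24.
By max-flow min-cut, the minimum cut capacity equals the max flow.
In the residual graph, reachable from Res: {Res, a, d}.
Min-cut edges: Res→b (4), Res→c (3), Res→Out (10), d→Out (7); capacity 4 + 3 + 10 + 7 = 24.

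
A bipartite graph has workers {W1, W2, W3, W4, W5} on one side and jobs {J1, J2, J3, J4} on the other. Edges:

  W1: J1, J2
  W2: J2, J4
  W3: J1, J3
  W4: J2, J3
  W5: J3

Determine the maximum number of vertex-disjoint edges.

Unit-capacity flow: source→left, listed edges, right→sink; max matching = max flow.
Augmenting path W1→J1 (+1); matched 1.
Augmenting path W2→J2 (+1); matched 2.
Augmenting path W3→J3 (+1); matched 3.
Augmenting path W4→J2→W2→J4 (+1); matched 4.
No augmenting path remains; maximum matching = 4.
König certificate: {W2, J1, J2, J3} is a vertex cover of size 4 (every listed pair touches it), so no matching can be larger.

4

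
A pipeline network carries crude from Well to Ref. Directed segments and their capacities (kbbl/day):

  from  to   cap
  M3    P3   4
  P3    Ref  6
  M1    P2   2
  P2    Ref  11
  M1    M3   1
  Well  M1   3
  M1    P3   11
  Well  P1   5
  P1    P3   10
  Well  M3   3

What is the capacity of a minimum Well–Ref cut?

8

Augment Well→P1→P3→Ref: bottleneck 5, flow now 5.
Augment Well→M1→P3→Ref: bottleneck 1, flow now 6.
Augment Well→M1→P2→Ref: bottleneck 2, flow now 8.
No augmenting path remains; maximum flow = 8.
By max-flow min-cut, the minimum cut capacity equals the max flow.
In the residual graph, reachable from Well: {Well, P1, M1, M3, P3}.
Min-cut edges: M1→P2 (2), P3→Ref (6); capacity 2 + 6 = 8.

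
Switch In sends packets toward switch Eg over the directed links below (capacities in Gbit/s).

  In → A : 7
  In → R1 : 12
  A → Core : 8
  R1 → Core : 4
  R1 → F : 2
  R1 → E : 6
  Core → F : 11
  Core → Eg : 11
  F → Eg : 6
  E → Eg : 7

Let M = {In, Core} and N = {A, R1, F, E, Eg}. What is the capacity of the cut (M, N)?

Edges leaving {In, Core}: In→A (7), In→R1 (12), Core→F (11), Core→Eg (11).
Cut capacity = 7 + 12 + 11 + 11 = 41.

41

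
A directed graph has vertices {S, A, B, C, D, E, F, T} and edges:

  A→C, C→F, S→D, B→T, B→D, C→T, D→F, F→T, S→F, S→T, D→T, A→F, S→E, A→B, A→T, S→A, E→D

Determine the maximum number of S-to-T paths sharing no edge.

4

Assign every edge capacity 1; by Menger, the answer equals the max flow.
Path S→T (+1); total 1.
Path S→A→T (+1); total 2.
Path S→D→T (+1); total 3.
Path S→F→T (+1); total 4.
No residual S→T path; max flow = 4.
Certifying cut of size 4: {D→T, F→T, S→A, S→T}.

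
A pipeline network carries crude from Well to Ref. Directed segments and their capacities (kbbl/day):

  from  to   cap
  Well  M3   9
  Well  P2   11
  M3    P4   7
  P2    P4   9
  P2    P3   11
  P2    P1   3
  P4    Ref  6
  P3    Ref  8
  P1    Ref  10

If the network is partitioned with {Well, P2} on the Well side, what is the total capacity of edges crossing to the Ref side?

32

Edges leaving {Well, P2}: Well→M3 (9), P2→P4 (9), P2→P3 (11), P2→P1 (3).
Cut capacity = 9 + 9 + 11 + 3 = 32.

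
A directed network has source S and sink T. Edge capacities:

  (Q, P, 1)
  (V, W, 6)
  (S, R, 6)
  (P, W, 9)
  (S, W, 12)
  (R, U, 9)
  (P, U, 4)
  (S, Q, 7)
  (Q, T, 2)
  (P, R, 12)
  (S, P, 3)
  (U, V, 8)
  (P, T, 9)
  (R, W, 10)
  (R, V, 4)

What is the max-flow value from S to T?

Augment S→P→T: bottleneck 3, flow now 3.
Augment S→Q→T: bottleneck 2, flow now 5.
Augment S→Q→P→T: bottleneck 1, flow now 6.
No augmenting path remains; maximum flow = 6.
In the residual graph, reachable from S: {S, Q, R, U, V, W}.
Min-cut edges: S→P (3), Q→P (1), Q→T (2); capacity 3 + 1 + 2 = 6.
This cut is saturated, so no flow can exceed 6.

6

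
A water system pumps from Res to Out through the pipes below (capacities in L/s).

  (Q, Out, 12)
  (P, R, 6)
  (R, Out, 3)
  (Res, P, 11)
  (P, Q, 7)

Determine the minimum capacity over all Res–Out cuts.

Augment Res→P→Q→Out: bottleneck 7, flow now 7.
Augment Res→P→R→Out: bottleneck 3, flow now 10.
No augmenting path remains; maximum flow = 10.
By max-flow min-cut, the minimum cut capacity equals the max flow.
In the residual graph, reachable from Res: {Res, P, R}.
Min-cut edges: P→Q (7), R→Out (3); capacity 7 + 3 = 10.

10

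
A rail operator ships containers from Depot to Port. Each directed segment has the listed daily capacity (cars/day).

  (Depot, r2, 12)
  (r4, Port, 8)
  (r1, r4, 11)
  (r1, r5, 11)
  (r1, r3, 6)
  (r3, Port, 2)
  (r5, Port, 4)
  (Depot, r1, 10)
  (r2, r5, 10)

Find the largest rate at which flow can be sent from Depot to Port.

Augment Depot→r1→r3→Port: bottleneck 2, flow now 2.
Augment Depot→r1→r4→Port: bottleneck 8, flow now 10.
Augment Depot→r2→r5→Port: bottleneck 4, flow now 14.
No augmenting path remains; maximum flow = 14.
In the residual graph, reachable from Depot: {Depot, r2, r5}.
Min-cut edges: Depot→r1 (10), r5→Port (4); capacity 10 + 4 = 14.
This cut is saturated, so no flow can exceed 14.

14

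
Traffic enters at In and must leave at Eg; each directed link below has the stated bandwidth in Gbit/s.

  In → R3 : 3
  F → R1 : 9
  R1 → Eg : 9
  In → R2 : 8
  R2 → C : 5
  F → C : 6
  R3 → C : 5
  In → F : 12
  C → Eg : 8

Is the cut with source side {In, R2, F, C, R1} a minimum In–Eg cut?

Given cut capacity: 3 + 8 + 9 = 20.
Augment In→R3→C→Eg: bottleneck 3, flow now 3.
Augment In→R2→C→Eg: bottleneck 5, flow now 8.
Augment In→F→R1→Eg: bottleneck 9, flow now 17.
No augmenting path remains; maximum flow = 17.
In the residual graph, reachable from In: {In, R3, R2, F, C}.
Min-cut edges: F→R1 (9), C→Eg (8); capacity 9 + 8 = 17.
Cut capacity 20 exceeds the max flow 17, so it is not minimum.

No — its capacity is 20, but the minimum cut has capacity 17.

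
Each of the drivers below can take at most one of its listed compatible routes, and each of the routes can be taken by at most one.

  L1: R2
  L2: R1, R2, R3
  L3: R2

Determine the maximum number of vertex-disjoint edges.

Unit-capacity flow: source→left, listed edges, right→sink; max matching = max flow.
Augmenting path L1→R2 (+1); matched 1.
Augmenting path L2→R1 (+1); matched 2.
No augmenting path remains; maximum matching = 2.
König certificate: {L2, R2} is a vertex cover of size 2 (every listed pair touches it), so no matching can be larger.

2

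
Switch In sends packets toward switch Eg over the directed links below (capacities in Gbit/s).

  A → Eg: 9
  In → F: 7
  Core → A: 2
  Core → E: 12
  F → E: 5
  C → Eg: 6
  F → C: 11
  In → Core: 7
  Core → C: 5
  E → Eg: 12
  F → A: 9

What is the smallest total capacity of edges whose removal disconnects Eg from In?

14

Augment In→F→A→Eg: bottleneck 7, flow now 7.
Augment In→Core→A→Eg: bottleneck 2, flow now 9.
Augment In→Core→E→Eg: bottleneck 5, flow now 14.
No augmenting path remains; maximum flow = 14.
By max-flow min-cut, the minimum cut capacity equals the max flow.
In the residual graph, reachable from In: {In}.
Min-cut edges: In→F (7), In→Core (7); capacity 7 + 7 = 14.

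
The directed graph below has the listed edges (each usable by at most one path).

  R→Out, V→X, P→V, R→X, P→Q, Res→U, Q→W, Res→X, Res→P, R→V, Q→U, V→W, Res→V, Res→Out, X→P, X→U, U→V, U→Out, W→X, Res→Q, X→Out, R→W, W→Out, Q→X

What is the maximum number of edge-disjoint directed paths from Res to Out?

4

Assign every edge capacity 1; by Menger, the answer equals the max flow.
Path Res→Out (+1); total 1.
Path Res→U→Out (+1); total 2.
Path Res→X→Out (+1); total 3.
Path Res→Q→W→Out (+1); total 4.
No residual Res→Out path; max flow = 4.
Certifying cut of size 4: {Res→Out, U→Out, W→Out, X→Out}.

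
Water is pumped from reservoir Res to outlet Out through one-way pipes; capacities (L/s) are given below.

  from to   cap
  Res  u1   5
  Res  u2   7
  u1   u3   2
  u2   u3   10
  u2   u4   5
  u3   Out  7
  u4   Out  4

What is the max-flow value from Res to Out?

Augment Res→u1→u3→Out: bottleneck 2, flow now 2.
Augment Res→u2→u3→Out: bottleneck 5, flow now 7.
Augment Res→u2→u4→Out: bottleneck 2, flow now 9.
No augmenting path remains; maximum flow = 9.
In the residual graph, reachable from Res: {Res, u1}.
Min-cut edges: Res→u2 (7), u1→u3 (2); capacity 7 + 2 = 9.
This cut is saturated, so no flow can exceed 9.

9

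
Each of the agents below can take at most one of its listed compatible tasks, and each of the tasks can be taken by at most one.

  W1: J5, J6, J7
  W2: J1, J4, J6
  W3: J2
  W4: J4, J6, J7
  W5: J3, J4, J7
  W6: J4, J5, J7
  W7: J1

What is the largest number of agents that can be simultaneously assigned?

Unit-capacity flow: source→left, listed edges, right→sink; max matching = max flow.
Augmenting path W1→J5 (+1); matched 1.
Augmenting path W2→J1 (+1); matched 2.
Augmenting path W3→J2 (+1); matched 3.
Augmenting path W4→J4 (+1); matched 4.
Augmenting path W5→J3 (+1); matched 5.
Augmenting path W6→J7 (+1); matched 6.
Augmenting path W7→J1→W2→J6 (+1); matched 7.
No augmenting path remains; maximum matching = 7.
König certificate: {W1, W2, W3, W4, W5, W6, W7} is a vertex cover of size 7 (every listed pair touches it), so no matching can be larger.

7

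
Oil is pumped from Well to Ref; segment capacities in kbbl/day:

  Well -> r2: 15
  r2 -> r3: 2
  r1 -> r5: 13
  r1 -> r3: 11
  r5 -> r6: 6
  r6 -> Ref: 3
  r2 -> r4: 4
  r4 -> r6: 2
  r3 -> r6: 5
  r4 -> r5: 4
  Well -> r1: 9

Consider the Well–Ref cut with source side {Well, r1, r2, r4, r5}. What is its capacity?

Edges leaving {Well, r1, r2, r4, r5}: r1→r3 (11), r2→r3 (2), r4→r6 (2), r5→r6 (6).
Cut capacity = 11 + 2 + 2 + 6 = 21.

21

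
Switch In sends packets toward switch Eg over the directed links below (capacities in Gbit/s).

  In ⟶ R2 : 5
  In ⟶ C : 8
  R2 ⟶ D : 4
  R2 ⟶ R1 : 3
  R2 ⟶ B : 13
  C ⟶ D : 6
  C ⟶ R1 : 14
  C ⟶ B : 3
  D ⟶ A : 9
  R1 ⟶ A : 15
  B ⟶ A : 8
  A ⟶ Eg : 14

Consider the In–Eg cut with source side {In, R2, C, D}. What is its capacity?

42

Edges leaving {In, R2, C, D}: R2→R1 (3), R2→B (13), C→R1 (14), C→B (3), D→A (9).
Cut capacity = 3 + 13 + 14 + 3 + 9 = 42.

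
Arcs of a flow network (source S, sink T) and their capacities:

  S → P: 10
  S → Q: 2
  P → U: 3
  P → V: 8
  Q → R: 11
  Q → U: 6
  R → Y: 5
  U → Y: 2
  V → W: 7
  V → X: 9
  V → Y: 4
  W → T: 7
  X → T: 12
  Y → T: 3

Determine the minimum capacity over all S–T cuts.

11

Augment S→P→U→Y→T: bottleneck 2, flow now 2.
Augment S→P→V→W→T: bottleneck 7, flow now 9.
Augment S→P→V→X→T: bottleneck 1, flow now 10.
Augment S→Q→R→Y→T: bottleneck 1, flow now 11.
No augmenting path remains; maximum flow = 11.
By max-flow min-cut, the minimum cut capacity equals the max flow.
In the residual graph, reachable from S: {S, P, Q, R, U, Y}.
Min-cut edges: P→V (8), Y→T (3); capacity 8 + 3 = 11.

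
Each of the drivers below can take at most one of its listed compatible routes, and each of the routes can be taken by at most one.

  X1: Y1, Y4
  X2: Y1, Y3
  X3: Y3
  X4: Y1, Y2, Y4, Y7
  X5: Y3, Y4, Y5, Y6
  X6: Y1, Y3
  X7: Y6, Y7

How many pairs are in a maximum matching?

6

Unit-capacity flow: source→left, listed edges, right→sink; max matching = max flow.
Augmenting path X1→Y1 (+1); matched 1.
Augmenting path X2→Y3 (+1); matched 2.
Augmenting path X4→Y2 (+1); matched 3.
Augmenting path X5→Y4 (+1); matched 4.
Augmenting path X7→Y6 (+1); matched 5.
Augmenting path X6→Y1→X1→Y4→X5→Y5 (+1); matched 6.
No augmenting path remains; maximum matching = 6.
König certificate: {X1, X4, X5, X7, Y1, Y3} is a vertex cover of size 6 (every listed pair touches it), so no matching can be larger.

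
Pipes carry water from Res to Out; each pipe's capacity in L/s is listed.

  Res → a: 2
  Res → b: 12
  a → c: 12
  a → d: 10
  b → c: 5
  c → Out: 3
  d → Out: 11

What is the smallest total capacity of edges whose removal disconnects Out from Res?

Augment Res→a→c→Out: bottleneck 2, flow now 2.
Augment Res→b→c→Out: bottleneck 1, flow now 3.
Augment Res→b→c→a→d→Out: bottleneck 2, flow now 5. (uses reverse residual edge)
No augmenting path remains; maximum flow = 5.
By max-flow min-cut, the minimum cut capacity equals the max flow.
In the residual graph, reachable from Res: {Res, b, c}.
Min-cut edges: Res→a (2), c→Out (3); capacity 2 + 3 = 5.

5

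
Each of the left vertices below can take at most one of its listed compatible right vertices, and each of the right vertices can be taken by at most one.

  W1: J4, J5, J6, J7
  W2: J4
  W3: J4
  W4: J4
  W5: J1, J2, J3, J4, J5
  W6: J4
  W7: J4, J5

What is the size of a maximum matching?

Unit-capacity flow: source→left, listed edges, right→sink; max matching = max flow.
Augmenting path W1→J4 (+1); matched 1.
Augmenting path W5→J1 (+1); matched 2.
Augmenting path W7→J5 (+1); matched 3.
Augmenting path W2→J4→W1→J6 (+1); matched 4.
No augmenting path remains; maximum matching = 4.
König certificate: {W1, W5, W7, J4} is a vertex cover of size 4 (every listed pair touches it), so no matching can be larger.

4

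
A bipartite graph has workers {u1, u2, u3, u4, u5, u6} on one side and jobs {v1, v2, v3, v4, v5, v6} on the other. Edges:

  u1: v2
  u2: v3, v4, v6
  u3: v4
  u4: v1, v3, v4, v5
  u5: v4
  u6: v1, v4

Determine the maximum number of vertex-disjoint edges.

5

Unit-capacity flow: source→left, listed edges, right→sink; max matching = max flow.
Augmenting path u1→v2 (+1); matched 1.
Augmenting path u2→v3 (+1); matched 2.
Augmenting path u3→v4 (+1); matched 3.
Augmenting path u4→v1 (+1); matched 4.
Augmenting path u6→v1→u4→v5 (+1); matched 5.
No augmenting path remains; maximum matching = 5.
König certificate: {u1, u2, u4, u6, v4} is a vertex cover of size 5 (every listed pair touches it), so no matching can be larger.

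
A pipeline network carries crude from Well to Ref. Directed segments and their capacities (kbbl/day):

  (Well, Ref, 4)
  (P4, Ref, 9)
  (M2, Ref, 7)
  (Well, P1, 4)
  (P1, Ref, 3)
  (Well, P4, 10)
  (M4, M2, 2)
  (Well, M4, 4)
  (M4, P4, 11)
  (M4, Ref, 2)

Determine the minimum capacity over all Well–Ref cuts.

Augment Well→Ref: bottleneck 4, flow now 4.
Augment Well→M4→Ref: bottleneck 2, flow now 6.
Augment Well→P4→Ref: bottleneck 9, flow now 15.
Augment Well→P1→Ref: bottleneck 3, flow now 18.
Augment Well→M4→M2→Ref: bottleneck 2, flow now 20.
No augmenting path remains; maximum flow = 20.
By max-flow min-cut, the minimum cut capacity equals the max flow.
In the residual graph, reachable from Well: {Well, P4, P1}.
Min-cut edges: Well→M4 (4), Well→Ref (4), P4→Ref (9), P1→Ref (3); capacity 4 + 4 + 9 + 3 = 20.

20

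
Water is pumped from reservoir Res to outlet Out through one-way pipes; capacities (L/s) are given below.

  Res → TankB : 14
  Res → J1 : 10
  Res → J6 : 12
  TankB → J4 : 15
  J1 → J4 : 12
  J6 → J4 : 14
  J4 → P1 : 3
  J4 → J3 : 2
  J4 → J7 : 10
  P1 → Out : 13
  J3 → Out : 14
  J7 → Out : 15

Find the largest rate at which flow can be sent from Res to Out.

15

Augment Res→TankB→J4→P1→Out: bottleneck 3, flow now 3.
Augment Res→TankB→J4→J3→Out: bottleneck 2, flow now 5.
Augment Res→TankB→J4→J7→Out: bottleneck 9, flow now 14.
Augment Res→J1→J4→J7→Out: bottleneck 1, flow now 15.
No augmenting path remains; maximum flow = 15.
In the residual graph, reachable from Res: {Res, TankB, J1, J6, J4}.
Min-cut edges: J4→P1 (3), J4→J3 (2), J4→J7 (10); capacity 3 + 2 + 10 = 15.
This cut is saturated, so no flow can exceed 15.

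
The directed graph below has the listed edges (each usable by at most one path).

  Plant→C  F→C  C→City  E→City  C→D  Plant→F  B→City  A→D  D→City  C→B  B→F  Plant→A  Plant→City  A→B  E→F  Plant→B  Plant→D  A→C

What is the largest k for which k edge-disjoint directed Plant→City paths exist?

Assign every edge capacity 1; by Menger, the answer equals the max flow.
Path Plant→City (+1); total 1.
Path Plant→B→City (+1); total 2.
Path Plant→C→City (+1); total 3.
Path Plant→D→City (+1); total 4.
No residual Plant→City path; max flow = 4.
Certifying cut of size 4: {B→City, C→City, D→City, Plant→City}.

4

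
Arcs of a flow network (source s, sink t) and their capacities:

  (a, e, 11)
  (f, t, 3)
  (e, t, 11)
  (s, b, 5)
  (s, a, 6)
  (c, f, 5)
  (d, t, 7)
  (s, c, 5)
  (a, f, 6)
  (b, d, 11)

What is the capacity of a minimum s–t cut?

14

Augment s→a→e→t: bottleneck 6, flow now 6.
Augment s→b→d→t: bottleneck 5, flow now 11.
Augment s→c→f→t: bottleneck 3, flow now 14.
No augmenting path remains; maximum flow = 14.
By max-flow min-cut, the minimum cut capacity equals the max flow.
In the residual graph, reachable from s: {s, c, f}.
Min-cut edges: s→a (6), s→b (5), f→t (3); capacity 6 + 5 + 3 = 14.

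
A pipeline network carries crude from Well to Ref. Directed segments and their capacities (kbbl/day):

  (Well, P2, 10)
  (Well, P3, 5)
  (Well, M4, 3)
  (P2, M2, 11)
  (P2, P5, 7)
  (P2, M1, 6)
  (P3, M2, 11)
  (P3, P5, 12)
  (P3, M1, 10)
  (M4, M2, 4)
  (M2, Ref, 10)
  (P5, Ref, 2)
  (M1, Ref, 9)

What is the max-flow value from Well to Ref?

Augment Well→P2→M2→Ref: bottleneck 10, flow now 10.
Augment Well→P3→P5→Ref: bottleneck 2, flow now 12.
Augment Well→P3→M1→Ref: bottleneck 3, flow now 15.
Augment Well→M4→M2→P2→M1→Ref: bottleneck 3, flow now 18. (uses reverse residual edge)
No augmenting path remains; maximum flow = 18.
In the residual graph, reachable from Well: {Well}.
Min-cut edges: Well→P2 (10), Well→P3 (5), Well→M4 (3); capacity 10 + 5 + 3 = 18.
This cut is saturated, so no flow can exceed 18.

18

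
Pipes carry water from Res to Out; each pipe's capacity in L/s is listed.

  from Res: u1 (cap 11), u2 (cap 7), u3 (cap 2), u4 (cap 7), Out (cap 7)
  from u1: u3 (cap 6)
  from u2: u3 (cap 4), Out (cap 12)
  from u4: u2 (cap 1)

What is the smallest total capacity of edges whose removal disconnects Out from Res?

15

Augment Res→Out: bottleneck 7, flow now 7.
Augment Res→u2→Out: bottleneck 7, flow now 14.
Augment Res→u4→u2→Out: bottleneck 1, flow now 15.
No augmenting path remains; maximum flow = 15.
By max-flow min-cut, the minimum cut capacity equals the max flow.
In the residual graph, reachable from Res: {Res, u1, u3, u4}.
Min-cut edges: Res→u2 (7), Res→Out (7), u4→u2 (1); capacity 7 + 7 + 1 = 15.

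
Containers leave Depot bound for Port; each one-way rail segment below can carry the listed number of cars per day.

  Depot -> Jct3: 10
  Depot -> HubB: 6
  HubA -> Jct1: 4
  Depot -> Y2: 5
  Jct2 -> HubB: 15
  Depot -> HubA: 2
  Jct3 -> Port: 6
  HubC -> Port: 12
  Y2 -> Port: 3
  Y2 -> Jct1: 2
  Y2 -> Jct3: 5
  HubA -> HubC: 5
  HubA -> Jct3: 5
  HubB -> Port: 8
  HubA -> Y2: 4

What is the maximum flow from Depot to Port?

Augment Depot→Y2→Port: bottleneck 3, flow now 3.
Augment Depot→Jct3→Port: bottleneck 6, flow now 9.
Augment Depot→HubB→Port: bottleneck 6, flow now 15.
Augment Depot→HubA→HubC→Port: bottleneck 2, flow now 17.
No augmenting path remains; maximum flow = 17.
In the residual graph, reachable from Depot: {Depot, Y2, Jct3, Jct1}.
Min-cut edges: Depot→HubA (2), Depot→HubB (6), Y2→Port (3), Jct3→Port (6); capacity 2 + 6 + 3 + 6 = 17.
This cut is saturated, so no flow can exceed 17.

17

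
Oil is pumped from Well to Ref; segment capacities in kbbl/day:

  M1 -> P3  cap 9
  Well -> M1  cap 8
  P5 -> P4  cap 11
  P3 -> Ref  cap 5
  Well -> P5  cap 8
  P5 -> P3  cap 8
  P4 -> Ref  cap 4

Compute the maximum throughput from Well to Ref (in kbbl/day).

9

Augment Well→P5→P4→Ref: bottleneck 4, flow now 4.
Augment Well→P5→P3→Ref: bottleneck 4, flow now 8.
Augment Well→M1→P3→Ref: bottleneck 1, flow now 9.
No augmenting path remains; maximum flow = 9.
In the residual graph, reachable from Well: {Well, P5, M1, P4, P3}.
Min-cut edges: P4→Ref (4), P3→Ref (5); capacity 4 + 5 = 9.
This cut is saturated, so no flow can exceed 9.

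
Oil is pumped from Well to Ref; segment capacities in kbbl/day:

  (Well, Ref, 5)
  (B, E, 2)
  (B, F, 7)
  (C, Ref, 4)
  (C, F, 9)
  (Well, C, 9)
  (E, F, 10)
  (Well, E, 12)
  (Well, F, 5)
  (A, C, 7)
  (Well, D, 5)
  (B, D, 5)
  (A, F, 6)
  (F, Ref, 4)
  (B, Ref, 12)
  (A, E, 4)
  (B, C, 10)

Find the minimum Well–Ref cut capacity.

13

Augment Well→Ref: bottleneck 5, flow now 5.
Augment Well→C→Ref: bottleneck 4, flow now 9.
Augment Well→F→Ref: bottleneck 4, flow now 13.
No augmenting path remains; maximum flow = 13.
By max-flow min-cut, the minimum cut capacity equals the max flow.
In the residual graph, reachable from Well: {Well, C, D, E, F}.
Min-cut edges: Well→Ref (5), C→Ref (4), F→Ref (4); capacity 5 + 4 + 4 = 13.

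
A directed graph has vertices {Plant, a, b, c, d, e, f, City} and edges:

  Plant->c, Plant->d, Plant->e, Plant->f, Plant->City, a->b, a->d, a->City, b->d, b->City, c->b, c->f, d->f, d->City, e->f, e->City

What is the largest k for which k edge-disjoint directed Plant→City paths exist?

4

Assign every edge capacity 1; by Menger, the answer equals the max flow.
Path Plant→City (+1); total 1.
Path Plant→d→City (+1); total 2.
Path Plant→e→City (+1); total 3.
Path Plant→c→b→City (+1); total 4.
No residual Plant→City path; max flow = 4.
Certifying cut of size 4: {Plant→City, Plant→c, Plant→d, Plant→e}.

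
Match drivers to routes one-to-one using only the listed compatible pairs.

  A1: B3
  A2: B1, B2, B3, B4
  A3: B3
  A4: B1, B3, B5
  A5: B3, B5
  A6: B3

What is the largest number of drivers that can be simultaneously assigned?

4

Unit-capacity flow: source→left, listed edges, right→sink; max matching = max flow.
Augmenting path A1→B3 (+1); matched 1.
Augmenting path A2→B1 (+1); matched 2.
Augmenting path A4→B5 (+1); matched 3.
Augmenting path A5→B5→A4→B1→A2→B2 (+1); matched 4.
No augmenting path remains; maximum matching = 4.
König certificate: {A2, A4, A5, B3} is a vertex cover of size 4 (every listed pair touches it), so no matching can be larger.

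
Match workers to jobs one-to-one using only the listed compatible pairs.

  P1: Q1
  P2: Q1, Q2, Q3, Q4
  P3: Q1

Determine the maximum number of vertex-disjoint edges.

2

Unit-capacity flow: source→left, listed edges, right→sink; max matching = max flow.
Augmenting path P1→Q1 (+1); matched 1.
Augmenting path P2→Q2 (+1); matched 2.
No augmenting path remains; maximum matching = 2.
König certificate: {P2, Q1} is a vertex cover of size 2 (every listed pair touches it), so no matching can be larger.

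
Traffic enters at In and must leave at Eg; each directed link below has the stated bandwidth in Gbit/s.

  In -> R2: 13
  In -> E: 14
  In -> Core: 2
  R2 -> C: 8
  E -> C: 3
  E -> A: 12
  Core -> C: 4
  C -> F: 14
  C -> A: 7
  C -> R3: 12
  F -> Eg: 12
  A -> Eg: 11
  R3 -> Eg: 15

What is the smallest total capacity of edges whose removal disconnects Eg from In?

24

Augment In→E→A→Eg: bottleneck 11, flow now 11.
Augment In→R2→C→F→Eg: bottleneck 8, flow now 19.
Augment In→E→C→F→Eg: bottleneck 3, flow now 22.
Augment In→Core→C→F→Eg: bottleneck 1, flow now 23.
Augment In→Core→C→R3→Eg: bottleneck 1, flow now 24.
No augmenting path remains; maximum flow = 24.
By max-flow min-cut, the minimum cut capacity equals the max flow.
In the residual graph, reachable from In: {In, R2}.
Min-cut edges: In→E (14), In→Core (2), R2→C (8); capacity 14 + 2 + 8 = 24.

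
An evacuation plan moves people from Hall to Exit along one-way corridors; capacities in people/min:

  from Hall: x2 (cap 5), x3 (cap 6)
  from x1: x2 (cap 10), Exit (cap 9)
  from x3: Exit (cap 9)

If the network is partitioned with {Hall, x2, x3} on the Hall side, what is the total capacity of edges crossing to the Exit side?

Edges leaving {Hall, x2, x3}: x3→Exit (9).
Cut capacity = 9 = 9.

9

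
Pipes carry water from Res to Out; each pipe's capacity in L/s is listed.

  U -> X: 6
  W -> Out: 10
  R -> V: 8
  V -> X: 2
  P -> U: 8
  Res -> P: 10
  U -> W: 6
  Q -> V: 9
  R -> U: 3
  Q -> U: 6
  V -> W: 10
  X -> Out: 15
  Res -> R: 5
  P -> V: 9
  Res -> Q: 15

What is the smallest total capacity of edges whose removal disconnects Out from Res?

Augment Res→P→U→W→Out: bottleneck 6, flow now 6.
Augment Res→P→U→X→Out: bottleneck 2, flow now 8.
Augment Res→P→V→W→Out: bottleneck 2, flow now 10.
Augment Res→Q→U→X→Out: bottleneck 4, flow now 14.
Augment Res→Q→V→W→Out: bottleneck 2, flow now 16.
Augment Res→Q→V→X→Out: bottleneck 2, flow now 18.
No augmenting path remains; maximum flow = 18.
By max-flow min-cut, the minimum cut capacity equals the max flow.
In the residual graph, reachable from Res: {Res, P, Q, R, U, V, W}.
Min-cut edges: U→X (6), V→X (2), W→Out (10); capacity 6 + 2 + 10 = 18.

18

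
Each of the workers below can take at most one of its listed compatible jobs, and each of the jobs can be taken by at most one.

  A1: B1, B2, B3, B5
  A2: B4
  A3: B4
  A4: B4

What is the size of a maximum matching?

2

Unit-capacity flow: source→left, listed edges, right→sink; max matching = max flow.
Augmenting path A1→B1 (+1); matched 1.
Augmenting path A2→B4 (+1); matched 2.
No augmenting path remains; maximum matching = 2.
König certificate: {A1, B4} is a vertex cover of size 2 (every listed pair touches it), so no matching can be larger.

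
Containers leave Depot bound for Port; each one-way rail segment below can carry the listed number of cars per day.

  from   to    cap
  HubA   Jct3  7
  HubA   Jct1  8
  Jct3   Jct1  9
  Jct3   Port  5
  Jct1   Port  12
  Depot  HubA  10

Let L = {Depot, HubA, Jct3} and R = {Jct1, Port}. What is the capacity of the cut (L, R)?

22

Edges leaving {Depot, HubA, Jct3}: HubA→Jct1 (8), Jct3→Jct1 (9), Jct3→Port (5).
Cut capacity = 8 + 9 + 5 = 22.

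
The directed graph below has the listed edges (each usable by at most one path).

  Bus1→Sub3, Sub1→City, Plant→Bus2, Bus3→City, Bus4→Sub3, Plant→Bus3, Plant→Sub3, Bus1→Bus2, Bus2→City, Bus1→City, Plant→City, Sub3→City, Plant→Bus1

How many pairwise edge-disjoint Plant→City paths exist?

5

Assign every edge capacity 1; by Menger, the answer equals the max flow.
Path Plant→City (+1); total 1.
Path Plant→Bus1→City (+1); total 2.
Path Plant→Bus2→City (+1); total 3.
Path Plant→Sub3→City (+1); total 4.
Path Plant→Bus3→City (+1); total 5.
No residual Plant→City path; max flow = 5.
Certifying cut of size 5: {Plant→Bus1, Plant→Bus2, Plant→Bus3, Plant→City, Plant→Sub3}.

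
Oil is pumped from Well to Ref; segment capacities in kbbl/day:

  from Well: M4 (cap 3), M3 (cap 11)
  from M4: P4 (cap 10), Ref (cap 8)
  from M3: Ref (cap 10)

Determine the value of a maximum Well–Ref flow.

Augment Well→M4→Ref: bottleneck 3, flow now 3.
Augment Well→M3→Ref: bottleneck 10, flow now 13.
No augmenting path remains; maximum flow = 13.
In the residual graph, reachable from Well: {Well, M3}.
Min-cut edges: Well→M4 (3), M3→Ref (10); capacity 3 + 10 = 13.
This cut is saturated, so no flow can exceed 13.

13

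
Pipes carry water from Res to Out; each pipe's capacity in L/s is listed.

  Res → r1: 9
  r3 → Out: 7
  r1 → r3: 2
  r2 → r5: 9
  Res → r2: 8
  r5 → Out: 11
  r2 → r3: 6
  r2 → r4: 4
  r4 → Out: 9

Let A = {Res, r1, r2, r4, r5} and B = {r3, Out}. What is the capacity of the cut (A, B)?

28

Edges leaving {Res, r1, r2, r4, r5}: r1→r3 (2), r2→r3 (6), r4→Out (9), r5→Out (11).
Cut capacity = 2 + 6 + 9 + 11 = 28.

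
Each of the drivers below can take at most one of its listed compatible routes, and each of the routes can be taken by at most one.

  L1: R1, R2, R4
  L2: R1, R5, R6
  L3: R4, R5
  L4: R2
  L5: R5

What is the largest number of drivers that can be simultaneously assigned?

Unit-capacity flow: source→left, listed edges, right→sink; max matching = max flow.
Augmenting path L1→R1 (+1); matched 1.
Augmenting path L2→R5 (+1); matched 2.
Augmenting path L3→R4 (+1); matched 3.
Augmenting path L4→R2 (+1); matched 4.
Augmenting path L5→R5→L2→R6 (+1); matched 5.
No augmenting path remains; maximum matching = 5.
König certificate: {L1, L2, L3, L4, L5} is a vertex cover of size 5 (every listed pair touches it), so no matching can be larger.

5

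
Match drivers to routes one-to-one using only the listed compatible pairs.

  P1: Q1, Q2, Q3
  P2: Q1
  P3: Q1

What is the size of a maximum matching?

2

Unit-capacity flow: source→left, listed edges, right→sink; max matching = max flow.
Augmenting path P1→Q1 (+1); matched 1.
Augmenting path P2→Q1→P1→Q2 (+1); matched 2.
No augmenting path remains; maximum matching = 2.
König certificate: {P1, Q1} is a vertex cover of size 2 (every listed pair touches it), so no matching can be larger.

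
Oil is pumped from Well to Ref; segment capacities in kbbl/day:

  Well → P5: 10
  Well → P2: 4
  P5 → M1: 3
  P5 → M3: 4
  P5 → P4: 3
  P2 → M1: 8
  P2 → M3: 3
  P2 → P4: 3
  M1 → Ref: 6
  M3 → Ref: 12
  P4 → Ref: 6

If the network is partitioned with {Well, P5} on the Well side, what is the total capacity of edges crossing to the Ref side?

Edges leaving {Well, P5}: Well→P2 (4), P5→M1 (3), P5→M3 (4), P5→P4 (3).
Cut capacity = 4 + 3 + 4 + 3 = 14.

14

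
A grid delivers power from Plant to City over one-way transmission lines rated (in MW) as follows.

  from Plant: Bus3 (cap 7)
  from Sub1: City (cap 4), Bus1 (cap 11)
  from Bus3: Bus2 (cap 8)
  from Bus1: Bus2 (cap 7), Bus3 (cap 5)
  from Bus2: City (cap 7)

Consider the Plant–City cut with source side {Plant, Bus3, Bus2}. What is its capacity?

Edges leaving {Plant, Bus3, Bus2}: Bus2→City (7).
Cut capacity = 7 = 7.

7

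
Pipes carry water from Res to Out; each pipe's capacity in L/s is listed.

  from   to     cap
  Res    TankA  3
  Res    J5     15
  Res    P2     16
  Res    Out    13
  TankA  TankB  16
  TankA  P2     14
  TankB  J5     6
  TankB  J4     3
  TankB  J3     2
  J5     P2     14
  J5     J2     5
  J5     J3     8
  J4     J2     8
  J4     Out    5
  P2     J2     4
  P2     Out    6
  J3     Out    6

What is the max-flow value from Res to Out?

28

Augment Res→Out: bottleneck 13, flow now 13.
Augment Res→P2→Out: bottleneck 6, flow now 19.
Augment Res→J5→J3→Out: bottleneck 6, flow now 25.
Augment Res→TankA→TankB→J4→Out: bottleneck 3, flow now 28.
No augmenting path remains; maximum flow = 28.
In the residual graph, reachable from Res: {Res, J5, P2, J2, J3}.
Min-cut edges: Res→TankA (3), Res→Out (13), P2→Out (6), J3→Out (6); capacity 3 + 13 + 6 + 6 = 28.
This cut is saturated, so no flow can exceed 28.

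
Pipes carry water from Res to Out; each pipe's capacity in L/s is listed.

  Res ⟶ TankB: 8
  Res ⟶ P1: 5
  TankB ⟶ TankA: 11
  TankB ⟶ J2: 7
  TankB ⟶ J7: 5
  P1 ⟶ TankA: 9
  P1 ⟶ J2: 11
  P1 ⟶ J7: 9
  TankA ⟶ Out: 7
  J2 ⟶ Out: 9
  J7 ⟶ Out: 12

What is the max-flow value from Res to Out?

13

Augment Res→TankB→TankA→Out: bottleneck 7, flow now 7.
Augment Res→TankB→J2→Out: bottleneck 1, flow now 8.
Augment Res→P1→J2→Out: bottleneck 5, flow now 13.
No augmenting path remains; maximum flow = 13.
In the residual graph, reachable from Res: {Res}.
Min-cut edges: Res→TankB (8), Res→P1 (5); capacity 8 + 5 = 13.
This cut is saturated, so no flow can exceed 13.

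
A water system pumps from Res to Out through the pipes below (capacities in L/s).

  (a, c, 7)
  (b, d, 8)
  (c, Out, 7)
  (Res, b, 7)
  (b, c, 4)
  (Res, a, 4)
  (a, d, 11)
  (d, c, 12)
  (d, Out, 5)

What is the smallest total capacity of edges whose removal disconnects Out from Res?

11

Augment Res→a→c→Out: bottleneck 4, flow now 4.
Augment Res→b→c→Out: bottleneck 3, flow now 7.
Augment Res→b→d→Out: bottleneck 4, flow now 11.
No augmenting path remains; maximum flow = 11.
By max-flow min-cut, the minimum cut capacity equals the max flow.
In the residual graph, reachable from Res: {Res}.
Min-cut edges: Res→a (4), Res→b (7); capacity 4 + 7 = 11.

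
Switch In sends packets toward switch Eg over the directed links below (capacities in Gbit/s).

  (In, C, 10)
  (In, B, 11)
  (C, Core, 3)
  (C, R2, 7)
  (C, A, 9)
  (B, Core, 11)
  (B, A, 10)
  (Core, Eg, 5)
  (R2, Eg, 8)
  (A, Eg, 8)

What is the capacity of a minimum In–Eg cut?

Augment In→C→Core→Eg: bottleneck 3, flow now 3.
Augment In→C→R2→Eg: bottleneck 7, flow now 10.
Augment In→B→Core→Eg: bottleneck 2, flow now 12.
Augment In→B→A→Eg: bottleneck 8, flow now 20.
No augmenting path remains; maximum flow = 20.
By max-flow min-cut, the minimum cut capacity equals the max flow.
In the residual graph, reachable from In: {In, C, B, Core, A}.
Min-cut edges: C→R2 (7), Core→Eg (5), A→Eg (8); capacity 7 + 5 + 8 = 20.

20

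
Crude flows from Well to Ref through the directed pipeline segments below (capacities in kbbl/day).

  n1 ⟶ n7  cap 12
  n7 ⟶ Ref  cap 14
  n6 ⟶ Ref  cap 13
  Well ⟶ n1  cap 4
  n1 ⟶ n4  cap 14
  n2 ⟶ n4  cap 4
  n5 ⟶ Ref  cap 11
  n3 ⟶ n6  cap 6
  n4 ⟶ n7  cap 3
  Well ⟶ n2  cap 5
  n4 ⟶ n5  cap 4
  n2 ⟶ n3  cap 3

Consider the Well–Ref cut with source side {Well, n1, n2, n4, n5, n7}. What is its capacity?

28

Edges leaving {Well, n1, n2, n4, n5, n7}: n2→n3 (3), n5→Ref (11), n7→Ref (14).
Cut capacity = 3 + 11 + 14 = 28.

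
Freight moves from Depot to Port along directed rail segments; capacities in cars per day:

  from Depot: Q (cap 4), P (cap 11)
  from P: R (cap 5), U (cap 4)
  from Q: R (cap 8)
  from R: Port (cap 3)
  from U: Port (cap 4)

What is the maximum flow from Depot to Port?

Augment Depot→P→R→Port: bottleneck 3, flow now 3.
Augment Depot→P→U→Port: bottleneck 4, flow now 7.
No augmenting path remains; maximum flow = 7.
In the residual graph, reachable from Depot: {Depot, P, Q, R}.
Min-cut edges: P→U (4), R→Port (3); capacity 4 + 3 = 7.
This cut is saturated, so no flow can exceed 7.

7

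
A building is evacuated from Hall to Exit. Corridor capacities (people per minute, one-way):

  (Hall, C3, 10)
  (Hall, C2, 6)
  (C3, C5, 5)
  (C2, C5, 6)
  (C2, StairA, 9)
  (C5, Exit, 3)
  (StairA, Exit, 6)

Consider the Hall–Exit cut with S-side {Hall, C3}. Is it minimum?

No — its capacity is 11, but the minimum cut has capacity 9.

Given cut capacity: 6 + 5 = 11.
Augment Hall→C3→C5→Exit: bottleneck 3, flow now 3.
Augment Hall→C2→StairA→Exit: bottleneck 6, flow now 9.
No augmenting path remains; maximum flow = 9.
In the residual graph, reachable from Hall: {Hall, C3, C5}.
Min-cut edges: Hall→C2 (6), C5→Exit (3); capacity 6 + 3 = 9.
Cut capacity 11 exceeds the max flow 9, so it is not minimum.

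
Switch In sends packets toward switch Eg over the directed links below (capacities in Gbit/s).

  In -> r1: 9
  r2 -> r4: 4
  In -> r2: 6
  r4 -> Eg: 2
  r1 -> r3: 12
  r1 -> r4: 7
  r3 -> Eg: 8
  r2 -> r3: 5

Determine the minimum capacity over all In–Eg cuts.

Augment In→r1→r3→Eg: bottleneck 8, flow now 8.
Augment In→r1→r4→Eg: bottleneck 1, flow now 9.
Augment In→r2→r4→Eg: bottleneck 1, flow now 10.
No augmenting path remains; maximum flow = 10.
By max-flow min-cut, the minimum cut capacity equals the max flow.
In the residual graph, reachable from In: {In, r1, r2, r3, r4}.
Min-cut edges: r3→Eg (8), r4→Eg (2); capacity 8 + 2 = 10.

10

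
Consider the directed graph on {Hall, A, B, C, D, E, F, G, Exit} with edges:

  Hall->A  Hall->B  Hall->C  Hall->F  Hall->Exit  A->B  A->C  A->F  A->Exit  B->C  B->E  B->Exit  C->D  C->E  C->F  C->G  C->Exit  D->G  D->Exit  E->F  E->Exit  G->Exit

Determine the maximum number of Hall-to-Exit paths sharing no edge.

4

Assign every edge capacity 1; by Menger, the answer equals the max flow.
Path Hall→Exit (+1); total 1.
Path Hall→A→Exit (+1); total 2.
Path Hall→B→Exit (+1); total 3.
Path Hall→C→Exit (+1); total 4.
No residual Hall→Exit path; max flow = 4.
Certifying cut of size 4: {Hall→A, Hall→B, Hall→C, Hall→Exit}.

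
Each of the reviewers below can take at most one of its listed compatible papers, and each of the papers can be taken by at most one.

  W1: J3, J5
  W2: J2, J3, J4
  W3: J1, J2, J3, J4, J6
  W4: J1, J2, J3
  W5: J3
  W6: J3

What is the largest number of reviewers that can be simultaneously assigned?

5

Unit-capacity flow: source→left, listed edges, right→sink; max matching = max flow.
Augmenting path W1→J3 (+1); matched 1.
Augmenting path W2→J2 (+1); matched 2.
Augmenting path W3→J1 (+1); matched 3.
Augmenting path W4→J1→W3→J4 (+1); matched 4.
Augmenting path W5→J3→W1→J5 (+1); matched 5.
No augmenting path remains; maximum matching = 5.
König certificate: {W1, W2, W3, W4, J3} is a vertex cover of size 5 (every listed pair touches it), so no matching can be larger.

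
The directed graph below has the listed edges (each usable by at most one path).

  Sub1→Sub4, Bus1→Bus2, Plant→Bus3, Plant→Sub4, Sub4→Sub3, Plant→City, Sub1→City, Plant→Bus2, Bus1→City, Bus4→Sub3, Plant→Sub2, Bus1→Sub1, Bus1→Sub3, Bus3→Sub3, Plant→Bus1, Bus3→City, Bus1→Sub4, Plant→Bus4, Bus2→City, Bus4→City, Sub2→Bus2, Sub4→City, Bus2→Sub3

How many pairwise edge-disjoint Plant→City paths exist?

6

Assign every edge capacity 1; by Menger, the answer equals the max flow.
Path Plant→City (+1); total 1.
Path Plant→Bus1→City (+1); total 2.
Path Plant→Bus3→City (+1); total 3.
Path Plant→Sub4→City (+1); total 4.
Path Plant→Bus2→City (+1); total 5.
Path Plant→Bus4→City (+1); total 6.
No residual Plant→City path; max flow = 6.
Certifying cut of size 6: {Bus2→City, Plant→Bus1, Plant→Bus3, Plant→Bus4, Plant→City, Plant→Sub4}.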